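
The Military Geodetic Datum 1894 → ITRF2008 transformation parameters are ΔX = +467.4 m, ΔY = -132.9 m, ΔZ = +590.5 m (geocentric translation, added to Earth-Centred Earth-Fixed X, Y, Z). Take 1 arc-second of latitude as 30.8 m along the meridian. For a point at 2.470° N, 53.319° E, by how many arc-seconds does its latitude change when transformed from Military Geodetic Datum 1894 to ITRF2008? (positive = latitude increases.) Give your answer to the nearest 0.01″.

sin φ = 0.043096, cos φ = 0.999071, sin λ = 0.801974, cos λ = 0.597359.
North component: ΔN = −sin φ cos λ·ΔX − sin φ sin λ·ΔY + cos φ·ΔZ = −(0.043096)(0.597359)(467.4) − (0.043096)(0.801974)(-132.9) + (0.999071)(590.5) = 582.51 m.
1° of latitude spans 3600 × 30.80 = 110880 m, so Δφ = 582.51 / 110880 × 3600 = 18.913″.

Δφ = 18.91″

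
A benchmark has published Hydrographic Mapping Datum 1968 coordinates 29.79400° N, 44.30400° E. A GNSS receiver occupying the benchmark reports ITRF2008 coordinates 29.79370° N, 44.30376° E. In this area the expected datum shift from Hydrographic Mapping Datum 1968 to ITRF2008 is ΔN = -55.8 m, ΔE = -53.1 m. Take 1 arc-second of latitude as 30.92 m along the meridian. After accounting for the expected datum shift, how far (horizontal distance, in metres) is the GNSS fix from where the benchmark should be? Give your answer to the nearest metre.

37 m

Observed coordinate differences: Δφ = -0.00030°, Δλ = -0.00024°.
Converting to metres (1° lat = 111312 m, cos φ = 0.867817): observed ΔN = -33.4 m, observed ΔE = -23.2 m.
Subtracting the expected shift leaves a residual of -33.4 − (-55.8) = 22.4 m north and -23.2 − (-53.1) = 29.9 m east.
Residual distance = √(22.4² + 29.9²) = 37.4 m.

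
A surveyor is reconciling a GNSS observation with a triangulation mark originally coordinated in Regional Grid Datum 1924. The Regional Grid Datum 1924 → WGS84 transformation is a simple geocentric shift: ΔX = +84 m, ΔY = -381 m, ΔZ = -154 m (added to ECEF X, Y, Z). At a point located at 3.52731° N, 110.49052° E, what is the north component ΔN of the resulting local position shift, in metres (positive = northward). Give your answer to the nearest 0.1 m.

The local north axis is (−sin φ cos λ, −sin φ sin λ, cos φ), giving ΔN = 1.809 + 21.958 − 153.708 = -129.94 m.

ΔN = -129.9 m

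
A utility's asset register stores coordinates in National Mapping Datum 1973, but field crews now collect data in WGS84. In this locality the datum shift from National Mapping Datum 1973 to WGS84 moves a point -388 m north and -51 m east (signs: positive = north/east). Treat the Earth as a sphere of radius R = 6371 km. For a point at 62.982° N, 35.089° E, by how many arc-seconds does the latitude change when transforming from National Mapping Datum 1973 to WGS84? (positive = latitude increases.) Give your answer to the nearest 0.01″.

On a sphere of radius R, 1 rad of latitude = R, so Δφ = ΔN / R = -388.0 / 6371000 = -6.0901e-05 rad = -12.562″.

Δφ = -12.56″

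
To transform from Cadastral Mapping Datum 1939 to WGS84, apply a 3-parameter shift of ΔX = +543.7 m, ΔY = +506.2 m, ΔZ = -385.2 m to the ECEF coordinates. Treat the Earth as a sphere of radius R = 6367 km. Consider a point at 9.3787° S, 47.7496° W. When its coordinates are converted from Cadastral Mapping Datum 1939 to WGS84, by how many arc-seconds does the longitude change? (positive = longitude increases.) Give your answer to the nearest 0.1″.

Δλ = 24.4″

sin φ = -0.162959, cos φ = 0.986633, sin λ = -0.740213, cos λ = 0.672372.
East component: ΔE = −sin λ·ΔX + cos λ·ΔY = −(-0.740213)(543.7) + (0.672372)(506.2) = 742.81 m.
1° of latitude spans πR/180 = 111125 m; at latitude φ, 1° of longitude spans that × cos φ = 109639.7 m, so Δλ = 742.81 / 109639.7 × 3600 = 24.390″.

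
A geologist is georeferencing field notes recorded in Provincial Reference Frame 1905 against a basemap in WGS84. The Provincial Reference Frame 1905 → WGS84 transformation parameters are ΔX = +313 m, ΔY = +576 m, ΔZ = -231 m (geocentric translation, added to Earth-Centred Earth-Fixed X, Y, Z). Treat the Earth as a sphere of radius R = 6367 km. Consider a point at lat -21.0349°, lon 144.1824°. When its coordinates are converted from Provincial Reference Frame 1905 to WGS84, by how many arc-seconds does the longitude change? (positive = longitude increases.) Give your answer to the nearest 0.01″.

Δλ = -22.57″

sin φ = -0.358937, cos φ = 0.933362, sin λ = 0.585207, cos λ = -0.810884.
East component: ΔE = −sin λ·ΔX + cos λ·ΔY = −(0.585207)(313) + (-0.810884)(576) = -650.24 m.
1° of latitude spans πR/180 = 111125 m; at latitude φ, 1° of longitude spans that × cos φ = 103720.0 m, so Δλ = -650.24 / 103720.0 × 3600 = -22.569″.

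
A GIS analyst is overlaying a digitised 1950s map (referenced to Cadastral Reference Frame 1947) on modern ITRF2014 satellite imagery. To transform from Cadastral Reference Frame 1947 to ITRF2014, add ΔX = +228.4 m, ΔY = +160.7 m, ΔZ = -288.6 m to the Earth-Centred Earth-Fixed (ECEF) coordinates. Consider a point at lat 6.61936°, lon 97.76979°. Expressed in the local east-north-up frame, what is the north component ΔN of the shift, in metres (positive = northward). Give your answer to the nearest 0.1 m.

At φ = 6.61936°, λ = 97.76979°: sin φ = 0.115273, cos φ = 0.993334, sin λ = 0.990819, cos λ = -0.135193.
ΔN = −sin φ cos λ·ΔX − sin φ sin λ·ΔY + cos φ·ΔZ = −(0.115273)(-0.135193)(228.4) − (0.115273)(0.990819)(160.7) + (0.993334)(-288.6) = -301.47 m.

ΔN = -301.5 m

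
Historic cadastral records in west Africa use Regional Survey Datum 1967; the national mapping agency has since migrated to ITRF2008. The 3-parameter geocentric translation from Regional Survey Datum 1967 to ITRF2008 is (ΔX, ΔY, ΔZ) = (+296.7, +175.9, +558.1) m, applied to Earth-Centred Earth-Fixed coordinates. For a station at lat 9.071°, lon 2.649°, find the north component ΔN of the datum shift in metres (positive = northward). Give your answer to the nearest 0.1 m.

At φ = 9.071°, λ = 2.649°: sin φ = 0.157658, cos φ = 0.987494, sin λ = 0.046217, cos λ = 0.998931.
ΔN = −sin φ cos λ·ΔX − sin φ sin λ·ΔY + cos φ·ΔZ = −(0.157658)(0.998931)(296.7) − (0.157658)(0.046217)(175.9) + (0.987494)(558.1) = 503.11 m.

ΔN = 503.1 m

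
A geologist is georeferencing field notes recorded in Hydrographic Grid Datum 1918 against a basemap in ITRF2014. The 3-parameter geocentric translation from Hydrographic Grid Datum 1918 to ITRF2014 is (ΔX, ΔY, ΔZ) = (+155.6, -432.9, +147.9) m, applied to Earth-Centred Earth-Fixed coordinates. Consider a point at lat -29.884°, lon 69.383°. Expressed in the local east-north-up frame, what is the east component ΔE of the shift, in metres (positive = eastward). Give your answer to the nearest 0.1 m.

The local east axis at (φ, λ) is (−sin λ, cos λ, 0), so ΔE = −sin(69.383°)·155.6 + cos(69.383°)·(-432.9) = -298.07 m.

ΔE = -298.1 m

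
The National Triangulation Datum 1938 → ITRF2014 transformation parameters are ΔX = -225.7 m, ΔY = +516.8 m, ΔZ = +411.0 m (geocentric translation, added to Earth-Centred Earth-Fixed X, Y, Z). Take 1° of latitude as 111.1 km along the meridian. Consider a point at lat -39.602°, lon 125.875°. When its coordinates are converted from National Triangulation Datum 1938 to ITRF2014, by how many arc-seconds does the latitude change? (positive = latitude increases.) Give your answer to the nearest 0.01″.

Δφ = 21.64″

sin φ = -0.637451, cos φ = 0.770491, sin λ = 0.810297, cos λ = -0.586019.
North component: ΔN = −sin φ cos λ·ΔX − sin φ sin λ·ΔY + cos φ·ΔZ = −(-0.637451)(-0.586019)(-225.7) − (-0.637451)(0.810297)(516.8) + (0.770491)(411.0) = 667.92 m.
1° of latitude spans 111100 m, so Δφ = 667.92 / 111100 × 3600 = 21.643″.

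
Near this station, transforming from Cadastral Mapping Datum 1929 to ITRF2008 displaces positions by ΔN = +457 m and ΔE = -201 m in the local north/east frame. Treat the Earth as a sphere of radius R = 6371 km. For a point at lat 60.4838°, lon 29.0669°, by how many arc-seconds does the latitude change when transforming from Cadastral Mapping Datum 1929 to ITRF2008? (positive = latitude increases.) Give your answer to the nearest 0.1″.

Δφ = 14.8″

On a sphere of radius R, 1 rad of latitude = R, so Δφ = ΔN / R = 457.0 / 6371000 = 7.1731e-05 rad = 14.796″.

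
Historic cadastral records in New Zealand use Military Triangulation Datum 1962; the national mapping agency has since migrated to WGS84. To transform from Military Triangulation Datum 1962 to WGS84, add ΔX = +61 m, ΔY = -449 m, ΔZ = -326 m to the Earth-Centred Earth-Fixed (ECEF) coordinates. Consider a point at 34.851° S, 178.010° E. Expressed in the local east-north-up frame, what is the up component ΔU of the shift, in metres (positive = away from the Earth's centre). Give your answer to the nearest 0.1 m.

The local up (radial) axis is (cos φ cos λ, cos φ sin λ, sin φ), giving ΔU = -50.029 − 12.795 + 186.291 = 123.47 m.

ΔU = 123.5 m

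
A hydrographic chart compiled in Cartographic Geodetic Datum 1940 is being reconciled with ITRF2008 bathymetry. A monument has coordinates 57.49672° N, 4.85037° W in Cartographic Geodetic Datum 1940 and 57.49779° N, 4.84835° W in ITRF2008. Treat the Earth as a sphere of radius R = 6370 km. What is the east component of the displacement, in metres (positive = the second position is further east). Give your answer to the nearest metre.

ΔE = 121 m

Δφ = 57.49779° − 57.49672° = +0.00107°; Δλ = -4.84835° − -4.85037° = +0.00202°.
1° along a meridian = πR/180 = 111177 m.
ΔN = Δφ × 111177 = 119.0 m; ΔE = Δλ × 111177 × cos(57.49672°) = +0.00202 × 111177 × 0.537348 = 120.7 m.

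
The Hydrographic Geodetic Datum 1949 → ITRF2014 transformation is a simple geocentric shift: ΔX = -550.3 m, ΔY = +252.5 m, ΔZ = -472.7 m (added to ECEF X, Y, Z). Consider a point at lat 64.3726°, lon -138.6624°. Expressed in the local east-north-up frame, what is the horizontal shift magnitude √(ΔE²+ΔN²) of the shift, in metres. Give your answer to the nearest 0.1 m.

At φ = 64.3726°, λ = -138.6624°: sin φ = 0.901626, cos φ = 0.432517, sin λ = -0.660495, cos λ = -0.750831.
ΔE = −sin λ·ΔX + cos λ·ΔY = −(-0.660495)·(-550.3) + (-0.750831)·(252.5) = -553.05 m.
ΔN = −sin φ cos λ·ΔX − sin φ sin λ·ΔY + cos φ·ΔZ = −(0.901626)(-0.750831)(-550.3) − (0.901626)(-0.660495)(252.5) + (0.432517)(-472.7) = -426.62 m.
Horizontal magnitude = √(ΔE² + ΔN²) = √((-553.05)² + (-426.62)²) = 698.48 m.

698.5 m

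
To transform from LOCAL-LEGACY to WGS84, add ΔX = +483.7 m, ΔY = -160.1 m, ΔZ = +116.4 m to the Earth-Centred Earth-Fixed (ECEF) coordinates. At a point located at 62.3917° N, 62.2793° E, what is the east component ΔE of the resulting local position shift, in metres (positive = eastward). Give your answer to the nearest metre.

At φ = 62.3917°, λ = 62.2793°: sin φ = 0.886136, cos φ = 0.463424, sin λ = 0.885226, cos λ = 0.465162.
ΔE = −sin λ·ΔX + cos λ·ΔY = −(0.885226)·(483.7) + (0.465162)·(-160.1) = -502.66 m.

ΔE = -503 m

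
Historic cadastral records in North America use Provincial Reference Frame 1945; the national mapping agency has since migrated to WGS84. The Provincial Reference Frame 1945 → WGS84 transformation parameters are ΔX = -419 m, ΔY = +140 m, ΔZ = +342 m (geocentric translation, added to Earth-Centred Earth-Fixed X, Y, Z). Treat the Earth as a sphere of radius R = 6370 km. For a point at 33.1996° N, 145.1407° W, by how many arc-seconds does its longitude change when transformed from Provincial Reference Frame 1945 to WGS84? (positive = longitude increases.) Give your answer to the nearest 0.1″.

sin φ = 0.547557, cos φ = 0.836768, sin λ = -0.571563, cos λ = -0.820558.
East component: ΔE = −sin λ·ΔX + cos λ·ΔY = −(-0.571563)(-419) + (-0.820558)(140) = -354.36 m.
1° of latitude spans πR/180 = 111177 m; at latitude φ, 1° of longitude spans that × cos φ = 93029.8 m, so Δλ = -354.36 / 93029.8 × 3600 = -13.713″.

Δλ = -13.7″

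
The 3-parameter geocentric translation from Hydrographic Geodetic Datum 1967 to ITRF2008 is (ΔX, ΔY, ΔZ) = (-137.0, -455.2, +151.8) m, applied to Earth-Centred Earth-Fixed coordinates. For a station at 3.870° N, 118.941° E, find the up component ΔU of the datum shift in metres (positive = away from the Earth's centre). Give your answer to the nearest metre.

At φ = 3.870°, λ = 118.941°: sin φ = 0.067493, cos φ = 0.997720, sin λ = 0.875118, cos λ = -0.483909.
ΔU = cos φ cos λ·ΔX + cos φ sin λ·ΔY + sin φ·ΔZ = (0.997720)(-0.483909)(-137.0) + (0.997720)(0.875118)(-455.2) + (0.067493)(151.8) = -321.06 m.

ΔU = -321 m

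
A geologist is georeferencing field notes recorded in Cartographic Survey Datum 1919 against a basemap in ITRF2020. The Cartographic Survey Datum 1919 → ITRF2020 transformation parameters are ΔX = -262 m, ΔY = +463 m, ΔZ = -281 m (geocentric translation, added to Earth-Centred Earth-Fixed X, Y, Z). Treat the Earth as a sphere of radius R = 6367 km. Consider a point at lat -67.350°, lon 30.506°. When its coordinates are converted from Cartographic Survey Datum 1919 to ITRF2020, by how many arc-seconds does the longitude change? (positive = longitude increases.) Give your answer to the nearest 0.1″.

Δλ = 44.7″

sin φ = -0.922875, cos φ = 0.385101, sin λ = 0.507629, cos λ = 0.861576.
East component: ΔE = −sin λ·ΔX + cos λ·ΔY = −(0.507629)(-262) + (0.861576)(463) = 531.91 m.
1° of latitude spans πR/180 = 111125 m; at latitude φ, 1° of longitude spans that × cos φ = 42794.4 m, so Δλ = 531.91 / 42794.4 × 3600 = 44.746″.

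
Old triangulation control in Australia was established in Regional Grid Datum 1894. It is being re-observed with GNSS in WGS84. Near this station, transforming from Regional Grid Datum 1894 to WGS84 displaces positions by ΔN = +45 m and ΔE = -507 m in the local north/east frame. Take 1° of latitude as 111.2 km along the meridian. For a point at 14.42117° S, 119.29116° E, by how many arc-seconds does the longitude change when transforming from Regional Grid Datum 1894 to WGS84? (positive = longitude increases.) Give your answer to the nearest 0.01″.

Δλ = -16.95″

At latitude -14.42117°, cos φ = 0.968491.
1° of longitude at this latitude = 111.2 × cos φ = 107.70 km, so Δλ = -507.0 / 107696.2 = -0.0047077° = -16.948″.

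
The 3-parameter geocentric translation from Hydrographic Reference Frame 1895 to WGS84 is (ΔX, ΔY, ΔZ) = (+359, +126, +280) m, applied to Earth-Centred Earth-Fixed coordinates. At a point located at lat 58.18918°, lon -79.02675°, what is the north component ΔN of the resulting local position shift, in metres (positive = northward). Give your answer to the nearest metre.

The local north axis is (−sin φ cos λ, −sin φ sin λ, cos φ), giving ΔN = -58.071 + 105.116 + 147.593 = 194.64 m.

ΔN = 195 m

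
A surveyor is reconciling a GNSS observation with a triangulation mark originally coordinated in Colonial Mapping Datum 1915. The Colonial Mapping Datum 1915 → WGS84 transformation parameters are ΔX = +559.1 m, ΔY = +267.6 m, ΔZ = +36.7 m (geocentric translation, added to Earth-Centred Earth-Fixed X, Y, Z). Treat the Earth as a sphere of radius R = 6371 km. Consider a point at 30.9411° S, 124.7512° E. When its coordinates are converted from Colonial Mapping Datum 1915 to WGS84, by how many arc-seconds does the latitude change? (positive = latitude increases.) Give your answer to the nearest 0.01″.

sin φ = -0.514157, cos φ = 0.857696, sin λ = 0.821635, cos λ = -0.570014.
North component: ΔN = −sin φ cos λ·ΔX − sin φ sin λ·ΔY + cos φ·ΔZ = −(-0.514157)(-0.570014)(559.1) − (-0.514157)(0.821635)(267.6) + (0.857696)(36.7) = -19.33 m.
1° of latitude spans πR/180 = 111195 m, so Δφ = -19.33 / 111195 × 3600 = -0.626″.

Δφ = -0.63″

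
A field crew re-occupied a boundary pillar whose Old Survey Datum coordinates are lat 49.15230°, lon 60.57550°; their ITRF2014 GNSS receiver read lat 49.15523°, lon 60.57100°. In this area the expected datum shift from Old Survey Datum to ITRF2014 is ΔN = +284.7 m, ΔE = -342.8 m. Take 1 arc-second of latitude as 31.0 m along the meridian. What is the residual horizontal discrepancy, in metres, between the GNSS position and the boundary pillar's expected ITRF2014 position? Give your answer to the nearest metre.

Observed coordinate differences: Δφ = +0.00293°, Δλ = -0.00450°.
Converting to metres (1° lat = 111600 m, cos φ = 0.654051): observed ΔN = 327.0 m, observed ΔE = -328.5 m.
Subtracting the expected shift leaves a residual of 327.0 − (284.7) = 42.3 m north and -328.5 − (-342.8) = 14.3 m east.
Residual distance = √(42.3² + 14.3²) = 44.7 m.

45 m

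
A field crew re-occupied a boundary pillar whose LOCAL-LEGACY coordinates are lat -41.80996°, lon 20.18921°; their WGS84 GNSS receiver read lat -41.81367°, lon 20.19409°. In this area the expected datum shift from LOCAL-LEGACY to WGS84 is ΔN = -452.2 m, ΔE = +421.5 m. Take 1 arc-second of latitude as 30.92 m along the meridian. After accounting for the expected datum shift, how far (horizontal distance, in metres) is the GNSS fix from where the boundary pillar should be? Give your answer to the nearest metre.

Observed coordinate differences: Δφ = -0.00371°, Δλ = +0.00488°.
Converting to metres (1° lat = 111312 m, cos φ = 0.745360): observed ΔN = -413.0 m, observed ΔE = 404.9 m.
Subtracting the expected shift leaves a residual of -413.0 − (-452.2) = 39.2 m north and 404.9 − (421.5) = -16.6 m east.
Residual distance = √(39.2² + (-16.6)²) = 42.6 m.

43 m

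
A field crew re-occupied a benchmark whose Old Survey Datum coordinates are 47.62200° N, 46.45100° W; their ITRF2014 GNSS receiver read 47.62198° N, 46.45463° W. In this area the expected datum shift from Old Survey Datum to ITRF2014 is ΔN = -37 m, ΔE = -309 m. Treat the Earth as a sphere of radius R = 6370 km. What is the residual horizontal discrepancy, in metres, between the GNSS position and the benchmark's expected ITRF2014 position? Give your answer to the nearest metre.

51 m

Observed coordinate differences: Δφ = -0.00002°, Δλ = -0.00363°.
Converting to metres (1° lat = 111177 m, cos φ = 0.674019): observed ΔN = -2.2 m, observed ΔE = -272.0 m.
Subtracting the expected shift leaves a residual of -2.2 − (-37) = 34.8 m north and -272.0 − (-309) = 37.0 m east.
Residual distance = √(34.8² + 37.0²) = 50.8 m.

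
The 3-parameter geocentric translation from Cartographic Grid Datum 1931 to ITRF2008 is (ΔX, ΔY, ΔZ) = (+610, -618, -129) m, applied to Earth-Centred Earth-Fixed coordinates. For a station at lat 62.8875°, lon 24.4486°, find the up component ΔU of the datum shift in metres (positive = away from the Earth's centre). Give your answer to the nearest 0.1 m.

ΔU = 21.7 m

At φ = 62.8875°, λ = 24.4486°: sin φ = 0.890113, cos φ = 0.455739, sin λ = 0.413877, cos λ = 0.910333.
ΔU = cos φ cos λ·ΔX + cos φ sin λ·ΔY + sin φ·ΔZ = (0.455739)(0.910333)(610) + (0.455739)(0.413877)(-618) + (0.890113)(-129) = 21.68 m.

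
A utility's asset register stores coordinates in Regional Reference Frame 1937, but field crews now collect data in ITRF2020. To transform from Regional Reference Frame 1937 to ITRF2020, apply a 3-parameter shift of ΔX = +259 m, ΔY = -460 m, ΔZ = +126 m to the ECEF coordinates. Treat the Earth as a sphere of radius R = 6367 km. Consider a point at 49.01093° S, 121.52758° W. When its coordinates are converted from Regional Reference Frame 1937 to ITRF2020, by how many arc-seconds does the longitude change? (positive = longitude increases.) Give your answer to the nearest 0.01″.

Δλ = 22.78″

sin φ = -0.754835, cos φ = 0.655915, sin λ = -0.852389, cos λ = -0.522909.
East component: ΔE = −sin λ·ΔX + cos λ·ΔY = −(-0.852389)(259) + (-0.522909)(-460) = 461.31 m.
1° of latitude spans πR/180 = 111125 m; at latitude φ, 1° of longitude spans that × cos φ = 72888.6 m, so Δλ = 461.31 / 72888.6 × 3600 = 22.784″.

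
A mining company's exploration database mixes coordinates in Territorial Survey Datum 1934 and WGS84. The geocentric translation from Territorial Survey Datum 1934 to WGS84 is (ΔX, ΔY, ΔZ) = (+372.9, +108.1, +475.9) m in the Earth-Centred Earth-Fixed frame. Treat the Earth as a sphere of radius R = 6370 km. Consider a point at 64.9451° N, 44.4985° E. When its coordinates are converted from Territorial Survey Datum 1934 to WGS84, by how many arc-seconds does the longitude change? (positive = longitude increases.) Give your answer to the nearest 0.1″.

Δλ = -14.1″

sin φ = 0.905902, cos φ = 0.423486, sin λ = 0.700891, cos λ = 0.713269.
East component: ΔE = −sin λ·ΔX + cos λ·ΔY = −(0.700891)(372.9) + (0.713269)(108.1) = -184.26 m.
1° of latitude spans πR/180 = 111177 m; at latitude φ, 1° of longitude spans that × cos φ = 47082.2 m, so Δλ = -184.26 / 47082.2 × 3600 = -14.089″.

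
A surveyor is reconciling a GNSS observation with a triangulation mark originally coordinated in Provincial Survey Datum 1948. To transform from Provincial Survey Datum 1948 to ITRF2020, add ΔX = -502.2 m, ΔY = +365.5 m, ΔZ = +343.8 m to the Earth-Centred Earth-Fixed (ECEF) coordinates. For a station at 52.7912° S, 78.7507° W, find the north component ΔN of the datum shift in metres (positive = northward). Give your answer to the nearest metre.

The local north axis is (−sin φ cos λ, −sin φ sin λ, cos φ), giving ΔN = -78.026 − 285.505 + 207.903 = -155.63 m.

ΔN = -156 m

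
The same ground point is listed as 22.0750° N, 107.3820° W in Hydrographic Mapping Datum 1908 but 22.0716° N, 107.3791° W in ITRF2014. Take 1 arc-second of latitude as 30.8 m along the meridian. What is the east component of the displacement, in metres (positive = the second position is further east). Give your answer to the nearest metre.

ΔE = 298 m

Δφ = 22.0716° − 22.0750° = -0.0034°; Δλ = -107.3791° − -107.3820° = +0.0029°.
1° of latitude = 3600 × 30.80 = 110880 m.
ΔN = Δφ × 110880 = -377.0 m; ΔE = Δλ × 110880 × cos(22.0750°) = +0.0029 × 110880 × 0.926693 = 298.0 m.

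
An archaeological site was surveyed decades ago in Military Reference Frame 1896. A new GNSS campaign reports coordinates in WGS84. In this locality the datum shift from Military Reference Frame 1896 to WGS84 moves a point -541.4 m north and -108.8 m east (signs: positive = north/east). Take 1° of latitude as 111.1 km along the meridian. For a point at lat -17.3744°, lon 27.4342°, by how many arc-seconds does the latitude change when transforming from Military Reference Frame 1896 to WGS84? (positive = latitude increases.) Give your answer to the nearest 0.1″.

1° of latitude = 111.1 km, so Δφ = -541.4 / 111100 = -0.0048731° = -17.543″.

Δφ = -17.5″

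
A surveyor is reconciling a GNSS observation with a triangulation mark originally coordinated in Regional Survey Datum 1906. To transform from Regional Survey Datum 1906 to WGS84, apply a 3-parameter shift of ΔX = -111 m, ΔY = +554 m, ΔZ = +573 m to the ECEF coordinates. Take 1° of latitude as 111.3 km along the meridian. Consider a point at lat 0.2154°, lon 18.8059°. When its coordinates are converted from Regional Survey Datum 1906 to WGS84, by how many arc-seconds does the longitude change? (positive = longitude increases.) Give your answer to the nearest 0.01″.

Δλ = 18.12″

sin φ = 0.003759, cos φ = 0.999993, sin λ = 0.322363, cos λ = 0.946616.
East component: ΔE = −sin λ·ΔX + cos λ·ΔY = −(0.322363)(-111) + (0.946616)(554) = 560.21 m.
1° of latitude spans 111300 m; at latitude φ, 1° of longitude spans that × cos φ = 111299.2 m, so Δλ = 560.21 / 111299.2 × 3600 = 18.120″.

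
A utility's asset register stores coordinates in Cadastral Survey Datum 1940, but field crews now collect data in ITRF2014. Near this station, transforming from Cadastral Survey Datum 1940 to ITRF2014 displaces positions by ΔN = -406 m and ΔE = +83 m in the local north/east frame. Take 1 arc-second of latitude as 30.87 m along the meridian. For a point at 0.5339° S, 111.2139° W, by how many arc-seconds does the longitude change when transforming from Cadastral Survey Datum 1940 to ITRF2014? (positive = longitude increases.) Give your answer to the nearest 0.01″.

At latitude -0.5339°, cos φ = 0.999957.
1″ of longitude at this latitude = 30.87 × cos φ = 30.8687 m, so Δλ = 83.0 / 30.8687 = 2.689″.

Δλ = 2.69″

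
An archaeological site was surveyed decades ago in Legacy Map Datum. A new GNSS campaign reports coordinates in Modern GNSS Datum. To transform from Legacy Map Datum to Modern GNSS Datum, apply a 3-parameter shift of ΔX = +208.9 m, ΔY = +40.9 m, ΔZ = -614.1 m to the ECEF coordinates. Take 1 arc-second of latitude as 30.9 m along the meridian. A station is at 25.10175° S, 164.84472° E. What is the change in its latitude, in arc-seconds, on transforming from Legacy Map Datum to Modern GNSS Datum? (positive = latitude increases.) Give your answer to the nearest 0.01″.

sin φ = -0.424227, cos φ = 0.905556, sin λ = 0.261436, cos λ = -0.965221.
North component: ΔN = −sin φ cos λ·ΔX − sin φ sin λ·ΔY + cos φ·ΔZ = −(-0.424227)(-0.965221)(208.9) − (-0.424227)(0.261436)(40.9) + (0.905556)(-614.1) = -637.10 m.
1° of latitude spans 3600 × 30.90 = 111240 m, so Δφ = -637.10 / 111240 × 3600 = -20.618″.

Δφ = -20.62″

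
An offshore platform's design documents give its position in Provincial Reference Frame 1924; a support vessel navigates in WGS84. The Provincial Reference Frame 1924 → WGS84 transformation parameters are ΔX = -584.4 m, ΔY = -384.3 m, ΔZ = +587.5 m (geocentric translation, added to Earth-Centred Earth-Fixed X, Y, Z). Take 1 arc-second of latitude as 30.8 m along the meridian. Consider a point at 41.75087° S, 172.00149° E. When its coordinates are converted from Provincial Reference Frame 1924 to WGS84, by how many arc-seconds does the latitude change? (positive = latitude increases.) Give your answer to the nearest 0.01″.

sin φ = -0.665893, cos φ = 0.746047, sin λ = 0.139147, cos λ = -0.990272.
North component: ΔN = −sin φ cos λ·ΔX − sin φ sin λ·ΔY + cos φ·ΔZ = −(-0.665893)(-0.990272)(-584.4) − (-0.665893)(0.139147)(-384.3) + (0.746047)(587.5) = 788.06 m.
1° of latitude spans 3600 × 30.80 = 110880 m, so Δφ = 788.06 / 110880 × 3600 = 25.586″.

Δφ = 25.59″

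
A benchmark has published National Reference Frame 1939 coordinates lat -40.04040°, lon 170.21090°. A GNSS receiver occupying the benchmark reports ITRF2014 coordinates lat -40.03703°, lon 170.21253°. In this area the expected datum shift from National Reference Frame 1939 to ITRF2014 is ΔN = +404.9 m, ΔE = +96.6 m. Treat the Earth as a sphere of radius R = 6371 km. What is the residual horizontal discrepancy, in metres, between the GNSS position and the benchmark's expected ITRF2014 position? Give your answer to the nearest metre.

52 m

Observed coordinate differences: Δφ = +0.00337°, Δλ = +0.00163°.
Converting to metres (1° lat = 111195 m, cos φ = 0.765591): observed ΔN = 374.7 m, observed ΔE = 138.8 m.
Subtracting the expected shift leaves a residual of 374.7 − (404.9) = -30.2 m north and 138.8 − (96.6) = 42.2 m east.
Residual distance = √((-30.2)² + 42.2²) = 51.8 m.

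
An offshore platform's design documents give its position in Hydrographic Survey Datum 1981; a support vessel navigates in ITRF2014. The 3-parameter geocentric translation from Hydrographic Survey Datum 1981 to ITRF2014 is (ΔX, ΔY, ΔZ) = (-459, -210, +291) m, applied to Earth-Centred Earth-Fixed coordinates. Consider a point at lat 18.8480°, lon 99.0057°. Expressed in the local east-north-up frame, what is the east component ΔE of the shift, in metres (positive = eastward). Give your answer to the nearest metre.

At φ = 18.8480°, λ = 99.0057°: sin φ = 0.323059, cos φ = 0.946379, sin λ = 0.987673, cos λ = -0.156533.
ΔE = −sin λ·ΔX + cos λ·ΔY = −(0.987673)·(-459) + (-0.156533)·(-210) = 486.21 m.

ΔE = 486 m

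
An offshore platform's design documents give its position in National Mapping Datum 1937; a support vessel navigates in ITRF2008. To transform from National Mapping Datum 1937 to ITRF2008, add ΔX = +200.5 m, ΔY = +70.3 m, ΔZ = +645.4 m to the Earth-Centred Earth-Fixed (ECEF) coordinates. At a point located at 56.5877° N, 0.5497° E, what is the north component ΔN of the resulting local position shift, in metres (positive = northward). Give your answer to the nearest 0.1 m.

At φ = 56.5877°, λ = 0.5497°: sin φ = 0.834730, cos φ = 0.550660, sin λ = 0.009594, cos λ = 0.999954.
ΔN = −sin φ cos λ·ΔX − sin φ sin λ·ΔY + cos φ·ΔZ = −(0.834730)(0.999954)(200.5) − (0.834730)(0.009594)(70.3) + (0.550660)(645.4) = 187.48 m.

ΔN = 187.5 m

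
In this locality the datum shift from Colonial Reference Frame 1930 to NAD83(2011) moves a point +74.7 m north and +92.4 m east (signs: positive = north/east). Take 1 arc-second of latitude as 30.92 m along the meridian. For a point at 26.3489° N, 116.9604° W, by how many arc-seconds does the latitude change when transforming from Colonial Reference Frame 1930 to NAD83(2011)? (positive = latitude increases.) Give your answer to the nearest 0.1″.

Δφ = 2.4″

1″ of latitude = 30.92 m, so Δφ = 74.7 / 30.92 = 2.416″.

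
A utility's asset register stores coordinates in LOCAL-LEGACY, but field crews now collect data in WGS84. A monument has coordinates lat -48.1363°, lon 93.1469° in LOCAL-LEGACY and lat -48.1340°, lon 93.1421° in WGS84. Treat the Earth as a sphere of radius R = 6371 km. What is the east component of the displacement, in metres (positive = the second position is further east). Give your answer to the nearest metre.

ΔE = -356 m

Δφ = -48.1340° − -48.1363° = +0.0023°; Δλ = 93.1421° − 93.1469° = -0.0048°.
1° along a meridian = πR/180 = 111195 m.
ΔN = Δφ × 111195 = 255.7 m; ΔE = Δλ × 111195 × cos(-48.1363°) = -0.0048 × 111195 × 0.667361 = -356.2 m.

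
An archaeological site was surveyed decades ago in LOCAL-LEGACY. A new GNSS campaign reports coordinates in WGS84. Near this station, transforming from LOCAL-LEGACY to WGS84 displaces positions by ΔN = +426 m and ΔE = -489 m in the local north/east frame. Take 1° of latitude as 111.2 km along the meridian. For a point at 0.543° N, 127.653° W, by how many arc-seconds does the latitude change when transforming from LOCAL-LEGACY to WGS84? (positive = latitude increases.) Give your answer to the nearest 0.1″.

1° of latitude = 111.2 km, so Δφ = 426.0 / 111200 = 0.0038309° = 13.791″.

Δφ = 13.8″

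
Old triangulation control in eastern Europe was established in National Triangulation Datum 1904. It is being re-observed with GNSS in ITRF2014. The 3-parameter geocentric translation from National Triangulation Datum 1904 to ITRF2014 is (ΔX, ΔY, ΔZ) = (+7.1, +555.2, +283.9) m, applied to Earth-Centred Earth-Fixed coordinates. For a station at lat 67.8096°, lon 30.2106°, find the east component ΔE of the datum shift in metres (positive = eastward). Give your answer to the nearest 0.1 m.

ΔE = 476.2 m

At φ = 67.8096°, λ = 30.2106°: sin φ = 0.925934, cos φ = 0.377686, sin λ = 0.503180, cos λ = 0.864182.
ΔE = −sin λ·ΔX + cos λ·ΔY = −(0.503180)·(7.1) + (0.864182)·(555.2) = 476.22 m.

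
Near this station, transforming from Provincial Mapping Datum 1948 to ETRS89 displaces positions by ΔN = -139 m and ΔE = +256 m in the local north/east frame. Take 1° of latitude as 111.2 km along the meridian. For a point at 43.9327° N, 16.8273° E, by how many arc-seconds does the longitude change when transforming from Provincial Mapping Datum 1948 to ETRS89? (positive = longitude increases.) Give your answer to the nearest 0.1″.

Δλ = 11.5″

At latitude 43.9327°, cos φ = 0.720155.
1° of longitude at this latitude = 111.2 × cos φ = 80.08 km, so Δλ = 256.0 / 80081.3 = 0.0031968° = 11.508″.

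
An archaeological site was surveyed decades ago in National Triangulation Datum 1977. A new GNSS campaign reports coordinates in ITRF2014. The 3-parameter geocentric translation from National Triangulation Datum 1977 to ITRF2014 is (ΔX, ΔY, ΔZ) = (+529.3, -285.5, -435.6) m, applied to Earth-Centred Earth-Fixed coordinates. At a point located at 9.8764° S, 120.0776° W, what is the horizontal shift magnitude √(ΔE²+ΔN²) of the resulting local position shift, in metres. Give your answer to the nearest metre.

The local east axis at (φ, λ) is (−sin λ, cos λ, 0), so ΔE = −sin(-120.0776°)·529.3 + cos(-120.0776°)·(-285.5) = 601.11 m.
The local north axis is (−sin φ cos λ, −sin φ sin λ, cos φ), giving ΔN = -45.500 + 42.376 − 429.144 = -432.27 m.
Horizontal magnitude = √(ΔE² + ΔN²) = √(601.11² + (-432.27)²) = 740.40 m.

740 m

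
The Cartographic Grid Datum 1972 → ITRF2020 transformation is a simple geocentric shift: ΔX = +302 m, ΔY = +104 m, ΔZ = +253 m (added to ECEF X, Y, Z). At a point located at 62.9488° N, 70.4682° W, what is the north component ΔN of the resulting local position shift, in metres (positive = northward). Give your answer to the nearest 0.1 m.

The local north axis is (−sin φ cos λ, −sin φ sin λ, cos φ), giving ΔN = -89.922 + 87.293 + 115.061 = 112.43 m.

ΔN = 112.4 m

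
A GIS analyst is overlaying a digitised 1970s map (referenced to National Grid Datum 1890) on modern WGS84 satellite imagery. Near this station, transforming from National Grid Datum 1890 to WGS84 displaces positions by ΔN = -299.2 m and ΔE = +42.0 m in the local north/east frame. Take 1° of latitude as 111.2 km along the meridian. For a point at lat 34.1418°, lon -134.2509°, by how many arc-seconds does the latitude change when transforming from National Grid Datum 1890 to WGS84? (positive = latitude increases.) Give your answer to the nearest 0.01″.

Δφ = -9.69″

1° of latitude = 111.2 km, so Δφ = -299.2 / 111200 = -0.0026906° = -9.686″.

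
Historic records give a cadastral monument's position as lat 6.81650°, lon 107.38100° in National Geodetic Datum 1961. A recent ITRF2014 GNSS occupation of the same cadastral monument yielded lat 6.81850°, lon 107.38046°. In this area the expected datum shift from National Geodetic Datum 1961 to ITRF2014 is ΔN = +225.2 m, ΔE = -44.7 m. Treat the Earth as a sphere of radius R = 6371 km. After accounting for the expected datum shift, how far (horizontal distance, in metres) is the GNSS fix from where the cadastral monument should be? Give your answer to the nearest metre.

Observed coordinate differences: Δφ = +0.00200°, Δλ = -0.00054°.
Converting to metres (1° lat = 111195 m, cos φ = 0.992931): observed ΔN = 222.4 m, observed ΔE = -59.6 m.
Subtracting the expected shift leaves a residual of 222.4 − (225.2) = -2.8 m north and -59.6 − (-44.7) = -14.9 m east.
Residual distance = √((-2.8)² + (-14.9)²) = 15.2 m.

15 m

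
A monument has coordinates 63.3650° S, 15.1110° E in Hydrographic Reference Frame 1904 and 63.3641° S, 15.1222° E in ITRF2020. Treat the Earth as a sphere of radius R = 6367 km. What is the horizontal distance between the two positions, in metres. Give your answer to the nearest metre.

567 m

Δφ = -63.3641° − -63.3650° = +0.0009°; Δλ = 15.1222° − 15.1110° = +0.0112°.
1° along a meridian = πR/180 = 111125 m.
ΔN = Δφ × 111125 = 100.0 m; ΔE = Δλ × 111125 × cos(-63.3650°) = +0.0112 × 111125 × 0.448305 = 558.0 m.
Distance = √(ΔE² + ΔN²) = √(558.0² + 100.0²) = 566.9 m.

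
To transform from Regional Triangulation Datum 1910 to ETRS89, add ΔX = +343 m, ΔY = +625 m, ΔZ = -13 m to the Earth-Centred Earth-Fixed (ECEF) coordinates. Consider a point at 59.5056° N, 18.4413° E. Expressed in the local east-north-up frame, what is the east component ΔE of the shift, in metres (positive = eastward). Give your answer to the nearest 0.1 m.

The local east axis at (φ, λ) is (−sin λ, cos λ, 0), so ΔE = −sin(18.4413°)·343 + cos(18.4413°)·625 = 484.40 m.

ΔE = 484.4 m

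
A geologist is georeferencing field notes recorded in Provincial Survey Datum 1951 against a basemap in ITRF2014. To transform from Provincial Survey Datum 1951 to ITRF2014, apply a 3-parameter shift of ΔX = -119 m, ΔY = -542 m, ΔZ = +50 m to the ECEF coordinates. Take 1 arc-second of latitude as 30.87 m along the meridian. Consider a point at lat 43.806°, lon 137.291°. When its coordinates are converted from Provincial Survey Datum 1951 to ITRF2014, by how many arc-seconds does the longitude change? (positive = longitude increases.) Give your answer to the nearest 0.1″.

Δλ = 21.5″

sin φ = 0.692219, cos φ = 0.721688, sin λ = 0.678275, cos λ = -0.734808.
East component: ΔE = −sin λ·ΔX + cos λ·ΔY = −(0.678275)(-119) + (-0.734808)(-542) = 478.98 m.
1° of latitude spans 3600 × 30.87 = 111132 m; at latitude φ, 1° of longitude spans that × cos φ = 80202.6 m, so Δλ = 478.98 / 80202.6 × 3600 = 21.500″.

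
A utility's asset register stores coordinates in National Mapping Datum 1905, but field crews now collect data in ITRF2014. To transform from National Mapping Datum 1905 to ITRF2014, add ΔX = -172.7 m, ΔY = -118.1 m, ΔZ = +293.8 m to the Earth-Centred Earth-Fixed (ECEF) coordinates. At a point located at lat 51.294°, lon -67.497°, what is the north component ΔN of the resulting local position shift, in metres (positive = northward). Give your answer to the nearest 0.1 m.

At φ = 51.294°, λ = -67.497°: sin φ = 0.780365, cos φ = 0.625324, sin λ = -0.923859, cos λ = 0.382732.
ΔN = −sin φ cos λ·ΔX − sin φ sin λ·ΔY + cos φ·ΔZ = −(0.780365)(0.382732)(-172.7) − (0.780365)(-0.923859)(-118.1) + (0.625324)(293.8) = 150.16 m.

ΔN = 150.2 m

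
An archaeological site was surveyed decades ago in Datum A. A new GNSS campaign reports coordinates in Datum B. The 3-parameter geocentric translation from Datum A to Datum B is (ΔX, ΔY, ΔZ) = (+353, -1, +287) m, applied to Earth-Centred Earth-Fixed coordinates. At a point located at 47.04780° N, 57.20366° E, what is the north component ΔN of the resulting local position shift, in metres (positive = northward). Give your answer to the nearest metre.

At φ = 47.04780°, λ = 57.20366°: sin φ = 0.731922, cos φ = 0.681388, sin λ = 0.840601, cos λ = 0.541655.
ΔN = −sin φ cos λ·ΔX − sin φ sin λ·ΔY + cos φ·ΔZ = −(0.731922)(0.541655)(353) − (0.731922)(0.840601)(-1) + (0.681388)(287) = 56.23 m.

ΔN = 56 m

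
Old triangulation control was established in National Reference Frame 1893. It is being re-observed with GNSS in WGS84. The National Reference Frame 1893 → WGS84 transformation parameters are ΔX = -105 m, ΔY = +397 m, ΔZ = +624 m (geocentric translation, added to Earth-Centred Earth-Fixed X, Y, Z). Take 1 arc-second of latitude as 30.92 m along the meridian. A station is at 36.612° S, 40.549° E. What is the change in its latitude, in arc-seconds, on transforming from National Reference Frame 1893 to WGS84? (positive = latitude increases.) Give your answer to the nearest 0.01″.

Δφ = 19.64″

sin φ = -0.596393, cos φ = 0.802693, sin λ = 0.650098, cos λ = 0.759850.
North component: ΔN = −sin φ cos λ·ΔX − sin φ sin λ·ΔY + cos φ·ΔZ = −(-0.596393)(0.759850)(-105) − (-0.596393)(0.650098)(397) + (0.802693)(624) = 607.22 m.
1° of latitude spans 3600 × 30.92 = 111312 m, so Δφ = 607.22 / 111312 × 3600 = 19.638″.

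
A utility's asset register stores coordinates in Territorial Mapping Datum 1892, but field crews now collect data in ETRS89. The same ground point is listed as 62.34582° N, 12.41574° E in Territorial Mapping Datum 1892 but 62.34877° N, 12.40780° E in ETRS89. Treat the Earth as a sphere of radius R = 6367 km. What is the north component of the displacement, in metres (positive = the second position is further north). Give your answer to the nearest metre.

Δφ = 62.34877° − 62.34582° = +0.00295°; Δλ = 12.40780° − 12.41574° = -0.00794°.
1° along a meridian = πR/180 = 111125 m.
ΔN = Δφ × 111125 = 327.8 m; ΔE = Δλ × 111125 × cos(62.34582°) = -0.00794 × 111125 × 0.464134 = -409.5 m.

ΔN = 328 m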